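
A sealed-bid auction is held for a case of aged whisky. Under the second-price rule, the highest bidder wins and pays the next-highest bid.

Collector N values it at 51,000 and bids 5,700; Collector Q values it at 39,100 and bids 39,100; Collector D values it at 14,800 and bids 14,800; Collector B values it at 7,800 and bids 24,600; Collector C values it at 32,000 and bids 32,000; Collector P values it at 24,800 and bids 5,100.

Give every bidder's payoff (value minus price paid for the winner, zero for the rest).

Ordered from highest: Collector Q 39,100, then Collector C 32,000, then Collector B 24,600, then Collector D 14,800, then Collector N 5,700, then Collector P 5,100.
Collector Q has the top bid and wins; the price is the second-highest bid, 32,000.
Collector Q's payoff = 39,100 − 32,000 = 7,100. All other bidders lose, so their payoff is 0.

Payoffs: Collector N 0, Collector Q 7,100, Collector D 0, Collector B 0, Collector C 0, Collector P 0.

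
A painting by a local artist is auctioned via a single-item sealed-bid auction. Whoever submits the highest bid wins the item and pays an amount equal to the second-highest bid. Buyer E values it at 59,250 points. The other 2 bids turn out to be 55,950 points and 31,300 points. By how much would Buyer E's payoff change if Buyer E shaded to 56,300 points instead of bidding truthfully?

Payoff change: 0 points.

The highest competing bid is 55,950 points.
Bidding truthfully at 59,250 points: Buyer E has the top bid, wins, and pays the second-highest bid 55,950 points. Payoff = 59,250 points − 55,950 points = 3,300 points.
Bidding 56,300 points: Buyer E has the top bid, wins, and pays the second-highest bid 55,950 points. Payoff = 59,250 points − 55,950 points = 3,300 points.
Change = 3,300 points − 3,300 points = 0 points.
The bid only affects whether you win, not the price — here both bids land on the same side of the top rival bid, so the deviation is payoff-neutral.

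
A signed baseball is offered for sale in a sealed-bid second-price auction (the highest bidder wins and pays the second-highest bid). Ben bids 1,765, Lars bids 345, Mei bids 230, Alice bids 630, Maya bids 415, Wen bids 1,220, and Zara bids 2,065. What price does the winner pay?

1,765

Ranking the bids: Zara 2,065, then Ben 1,765, then Wen 1,220, then Alice 630, then Maya 415, then Lars 345, then Mei 230.
Zara is the highest bidder, so Zara wins.
Under the second-price rule, the price is the second-highest bid: 1,765.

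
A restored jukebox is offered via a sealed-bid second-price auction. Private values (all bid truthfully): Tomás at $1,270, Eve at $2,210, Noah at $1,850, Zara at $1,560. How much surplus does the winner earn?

Surplus = $360.

Sorted high to low: Eve $2,210 > Noah $1,850 > Zara $1,560 > Tomás $1,270.
Eve wins with the top bid and pays the second-highest, $1,850.
Surplus = $2,210 − $1,850 = $360.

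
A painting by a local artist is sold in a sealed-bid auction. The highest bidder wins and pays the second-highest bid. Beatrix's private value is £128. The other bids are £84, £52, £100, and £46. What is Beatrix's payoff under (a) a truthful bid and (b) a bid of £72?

Truthful: £28; alternative: £0.

The highest competing bid is £100.
Bidding truthfully at £128: Beatrix has the top bid, wins, and pays the second-highest bid £100. Payoff = £128 − £100 = £28.
Bidding £72: the top bid is £100 (a rival), so Beatrix loses. Payoff = £0.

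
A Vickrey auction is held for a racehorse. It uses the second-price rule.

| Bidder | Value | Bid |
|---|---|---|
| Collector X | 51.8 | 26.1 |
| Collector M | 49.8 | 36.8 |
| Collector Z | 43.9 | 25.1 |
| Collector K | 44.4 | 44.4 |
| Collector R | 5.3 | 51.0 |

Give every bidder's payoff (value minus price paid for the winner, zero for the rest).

Payoffs: Collector X 0.0, Collector M 0.0, Collector Z 0.0, Collector K 0.0, Collector R -39.1.

Sorted high to low: Collector R 51.0; Collector K 44.4; Collector M 36.8; Collector X 26.1; Collector Z 25.1.
Collector R has the top bid and wins; the price is the second-highest bid, 44.4.
Collector R's payoff = 5.3 − 44.4 = -39.1. All other bidders lose, so their payoff is 0.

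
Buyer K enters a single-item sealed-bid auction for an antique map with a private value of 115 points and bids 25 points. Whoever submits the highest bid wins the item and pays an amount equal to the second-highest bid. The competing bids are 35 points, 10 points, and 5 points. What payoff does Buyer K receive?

0 points

Highest competing bid: 35 points.
Buyer K's bid 25 points is not the highest, so Buyer K loses, pays nothing, and earns zero payoff.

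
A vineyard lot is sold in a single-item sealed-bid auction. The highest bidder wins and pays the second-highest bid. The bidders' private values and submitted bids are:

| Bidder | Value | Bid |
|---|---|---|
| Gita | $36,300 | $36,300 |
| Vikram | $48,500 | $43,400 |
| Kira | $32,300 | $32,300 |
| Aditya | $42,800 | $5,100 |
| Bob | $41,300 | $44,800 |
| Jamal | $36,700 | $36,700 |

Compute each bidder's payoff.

Payoffs: Gita $0, Vikram $0, Kira $0, Aditya $0, Bob -$2,100, Jamal $0.

Ranking the bids: Bob $44,800; Vikram $43,400; Jamal $36,700; Gita $36,300; Kira $32,300; Aditya $5,100.
Bob has the top bid and wins; the price is the second-highest bid, $43,400.
Bob's payoff = $41,300 − $43,400 = -$2,100. All other bidders lose, so their payoff is 0.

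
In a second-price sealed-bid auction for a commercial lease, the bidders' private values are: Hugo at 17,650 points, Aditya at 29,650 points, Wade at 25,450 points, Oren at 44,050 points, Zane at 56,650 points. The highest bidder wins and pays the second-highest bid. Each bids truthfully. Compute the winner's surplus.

Winner's surplus: 12,600 points.

Ordered from highest: Zane 56,650 points > Oren 44,050 points > Aditya 29,650 points > Wade 25,450 points > Hugo 17,650 points.
Zane wins with the top bid and pays the second-highest, 44,050 points.
Surplus = 56,650 points − 44,050 points = 12,600 points.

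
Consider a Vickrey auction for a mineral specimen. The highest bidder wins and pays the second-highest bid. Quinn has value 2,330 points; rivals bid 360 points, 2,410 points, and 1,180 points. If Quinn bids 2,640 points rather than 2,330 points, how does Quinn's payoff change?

The highest competing bid is 2,410 points.
Bidding truthfully at 2,330 points: the top bid is 2,410 points (a rival), so Quinn loses. Payoff = 0 points.
Bidding 2,640 points: Quinn has the top bid, wins, and pays the second-highest bid 2,410 points. Payoff = 2,330 points − 2,410 points = -80 points.
Change = -80 points − 0 points = -80 points.

-80 points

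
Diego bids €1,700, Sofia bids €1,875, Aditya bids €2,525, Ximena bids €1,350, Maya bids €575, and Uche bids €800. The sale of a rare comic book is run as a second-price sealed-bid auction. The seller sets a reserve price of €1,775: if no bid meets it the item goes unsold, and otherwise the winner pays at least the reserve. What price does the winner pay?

€1,875

Ranking the bids: Aditya €2,525; Sofia €1,875; Diego €1,700; Ximena €1,350; Uche €800; Maya €575.
Aditya has the highest bid, so Aditya wins.
The second-highest bid is €1,875, which exceeds the reserve, so that sets the price.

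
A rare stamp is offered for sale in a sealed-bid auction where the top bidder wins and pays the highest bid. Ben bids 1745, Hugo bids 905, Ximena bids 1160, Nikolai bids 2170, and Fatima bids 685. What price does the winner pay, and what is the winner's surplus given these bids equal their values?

Ordered from highest: Nikolai 2170; Ben 1745; Ximena 1160; Hugo 905; Fatima 685.
Nikolai is the highest bidder, so Nikolai wins.
Under the first-price rule, the price is the highest bid: 2170.
Surplus = 2170 − 2170 = 0.

Price 2170; surplus 0.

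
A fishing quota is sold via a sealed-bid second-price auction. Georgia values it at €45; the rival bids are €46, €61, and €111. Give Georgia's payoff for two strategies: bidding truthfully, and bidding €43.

The highest competing bid is €111.
Bidding truthfully at €45: the top bid is €111 (a rival), so Georgia loses. Payoff = €0.
Bidding €43: the top bid is €111 (a rival), so Georgia loses. Payoff = €0.
The bid only affects whether you win, not the price — here both bids land on the same side of the top rival bid, so the deviation is payoff-neutral.

(a) €0  (b) €0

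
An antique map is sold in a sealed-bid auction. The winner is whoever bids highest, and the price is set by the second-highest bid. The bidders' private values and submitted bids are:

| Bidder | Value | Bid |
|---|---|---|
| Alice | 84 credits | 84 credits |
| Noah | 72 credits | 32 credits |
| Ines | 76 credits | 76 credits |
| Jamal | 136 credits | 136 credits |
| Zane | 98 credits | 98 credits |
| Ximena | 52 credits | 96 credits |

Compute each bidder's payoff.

Bids in descending order: Jamal 136 credits; Zane 98 credits; Ximena 96 credits; Alice 84 credits; Ines 76 credits; Noah 32 credits.
Jamal has the top bid and wins; the price is the second-highest bid, 98 credits.
Jamal's payoff = 136 credits − 98 credits = 38 credits. All other bidders lose, so their payoff is 0.

Payoffs: Alice 0 credits, Noah 0 credits, Ines 0 credits, Jamal 38 credits, Zane 0 credits, Ximena 0 credits.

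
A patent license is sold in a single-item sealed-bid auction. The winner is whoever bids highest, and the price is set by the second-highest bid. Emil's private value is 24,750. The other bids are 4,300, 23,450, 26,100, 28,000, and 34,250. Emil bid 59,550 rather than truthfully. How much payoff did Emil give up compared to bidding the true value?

The highest competing bid is 34,250.
Bidding truthfully at 24,750: the top bid is 34,250 (a rival), so Emil loses. Payoff = 0.
Bidding 59,550: Emil has the top bid, wins, and pays the second-highest bid 34,250. Payoff = 24,750 − 34,250 = -9,500.
Regret = truthful payoff − actual payoff = 0 − -9,500 = 9,500.
Deviating from a truthful bid can only lose payoff in a second-price auction — never gain.

Payoff forgone: 9,500.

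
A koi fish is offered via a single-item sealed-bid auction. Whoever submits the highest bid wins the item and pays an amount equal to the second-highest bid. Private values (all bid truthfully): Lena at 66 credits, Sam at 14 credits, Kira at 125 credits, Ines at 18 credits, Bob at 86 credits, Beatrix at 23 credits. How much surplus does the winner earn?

Bids in descending order: Kira 125 credits; Bob 86 credits; Lena 66 credits; Beatrix 23 credits; Ines 18 credits; Sam 14 credits.
Kira wins with the top bid and pays the second-highest, 86 credits.
Surplus = 125 credits − 86 credits = 39 credits.

Surplus = 39 credits.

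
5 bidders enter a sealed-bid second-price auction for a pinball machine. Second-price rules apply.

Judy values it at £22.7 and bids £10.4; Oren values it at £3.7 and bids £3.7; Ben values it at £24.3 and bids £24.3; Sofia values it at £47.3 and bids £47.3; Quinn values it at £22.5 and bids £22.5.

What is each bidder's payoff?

Ordered from highest: Sofia £47.3 > Ben £24.3 > Quinn £22.5 > Judy £10.4 > Oren £3.7.
Sofia has the top bid and wins; the price is the second-highest bid, £24.3.
Sofia's payoff = £47.3 − £24.3 = £23.0. All other bidders lose, so their payoff is 0.

Payoffs: Judy £0.0, Oren £0.0, Ben £0.0, Sofia £23.0, Quinn £0.0.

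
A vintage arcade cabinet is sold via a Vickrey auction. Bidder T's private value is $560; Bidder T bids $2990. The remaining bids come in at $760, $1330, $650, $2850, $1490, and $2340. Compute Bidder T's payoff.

-$2290

Highest competing bid: $2850.
Bidder T's bid $2990 is the highest overall, so Bidder T wins and pays the second-highest bid, $2850.
Payoff = value − price = $560 − $2850 = -$2290.
Overbidding won the item at a price above value — truthful bidding would have avoided this loss.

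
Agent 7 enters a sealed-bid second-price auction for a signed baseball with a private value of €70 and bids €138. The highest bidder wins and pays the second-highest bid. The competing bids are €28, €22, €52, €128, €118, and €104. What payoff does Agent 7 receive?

-€58

Highest competing bid: €128.
Agent 7's bid €138 is the highest overall, so Agent 7 wins and pays the second-highest bid, €128.
Payoff = value − price = €70 − €128 = -€58.
Overbidding won the item at a price above value — truthful bidding would have avoided this loss.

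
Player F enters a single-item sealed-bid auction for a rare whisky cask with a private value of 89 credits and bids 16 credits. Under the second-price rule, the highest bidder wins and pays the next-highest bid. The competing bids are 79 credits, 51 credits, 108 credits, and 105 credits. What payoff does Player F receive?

Highest competing bid: 108 credits.
Player F's bid 16 credits is not the highest, so Player F loses, pays nothing, and earns zero payoff.

Player F's payoff: 0 credits.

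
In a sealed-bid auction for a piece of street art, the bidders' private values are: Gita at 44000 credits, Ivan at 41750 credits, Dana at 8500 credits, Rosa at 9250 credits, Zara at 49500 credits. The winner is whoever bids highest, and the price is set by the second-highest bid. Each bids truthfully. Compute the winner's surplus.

Ordered from highest: Zara 49500 credits, then Gita 44000 credits, then Ivan 41750 credits, then Rosa 9250 credits, then Dana 8500 credits.
Zara wins with the top bid and pays the second-highest, 44000 credits.
Surplus = 49500 credits − 44000 credits = 5500 credits.

Winner's surplus: 5500 credits.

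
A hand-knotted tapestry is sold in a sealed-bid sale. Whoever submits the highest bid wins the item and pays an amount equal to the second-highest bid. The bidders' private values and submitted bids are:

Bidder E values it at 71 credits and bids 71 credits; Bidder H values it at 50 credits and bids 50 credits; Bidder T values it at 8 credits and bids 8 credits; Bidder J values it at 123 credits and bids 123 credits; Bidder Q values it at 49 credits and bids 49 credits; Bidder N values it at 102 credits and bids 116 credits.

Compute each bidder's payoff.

Payoffs: Bidder E 0 credits, Bidder H 0 credits, Bidder T 0 credits, Bidder J 7 credits, Bidder Q 0 credits, Bidder N 0 credits.

Bids in descending order: Bidder J 123 credits, then Bidder N 116 credits, then Bidder E 71 credits, then Bidder H 50 credits, then Bidder Q 49 credits, then Bidder T 8 credits.
Bidder J has the top bid and wins; the price is the second-highest bid, 116 credits.
Bidder J's payoff = 123 credits − 116 credits = 7 credits. All other bidders lose, so their payoff is 0.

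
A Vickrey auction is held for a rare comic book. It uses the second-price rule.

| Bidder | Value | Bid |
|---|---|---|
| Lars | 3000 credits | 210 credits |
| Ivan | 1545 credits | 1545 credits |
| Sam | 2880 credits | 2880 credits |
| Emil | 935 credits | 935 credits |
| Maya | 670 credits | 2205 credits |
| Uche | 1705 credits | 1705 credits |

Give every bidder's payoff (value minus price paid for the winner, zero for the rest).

Payoffs: Lars 0 credits, Ivan 0 credits, Sam 675 credits, Emil 0 credits, Maya 0 credits, Uche 0 credits.

Ranking the bids: Sam 2880 credits, then Maya 2205 credits, then Uche 1705 credits, then Ivan 1545 credits, then Emil 935 credits, then Lars 210 credits.
Sam has the top bid and wins; the price is the second-highest bid, 2205 credits.
Sam's payoff = 2880 credits − 2205 credits = 675 credits. All other bidders lose, so their payoff is 0.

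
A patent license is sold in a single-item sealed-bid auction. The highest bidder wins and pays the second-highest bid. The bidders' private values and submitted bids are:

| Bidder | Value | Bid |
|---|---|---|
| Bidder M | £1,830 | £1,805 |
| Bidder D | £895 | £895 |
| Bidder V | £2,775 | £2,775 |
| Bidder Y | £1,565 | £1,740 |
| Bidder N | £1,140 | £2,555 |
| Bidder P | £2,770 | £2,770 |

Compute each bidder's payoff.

Payoffs: Bidder M £0, Bidder D £0, Bidder V £5, Bidder Y £0, Bidder N £0, Bidder P £0.

Bids in descending order: Bidder V £2,775 > Bidder P £2,770 > Bidder N £2,555 > Bidder M £1,805 > Bidder Y £1,740 > Bidder D £895.
Bidder V has the top bid and wins; the price is the second-highest bid, £2,770.
Bidder V's payoff = £2,775 − £2,770 = £5. All other bidders lose, so their payoff is 0.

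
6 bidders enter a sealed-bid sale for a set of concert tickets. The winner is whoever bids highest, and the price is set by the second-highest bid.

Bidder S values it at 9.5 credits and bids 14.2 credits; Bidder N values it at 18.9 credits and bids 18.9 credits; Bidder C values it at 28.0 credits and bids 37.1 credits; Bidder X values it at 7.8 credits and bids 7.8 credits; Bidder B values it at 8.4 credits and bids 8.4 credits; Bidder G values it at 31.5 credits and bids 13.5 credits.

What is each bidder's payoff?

Payoffs: Bidder S 0.0 credits, Bidder N 0.0 credits, Bidder C 9.1 credits, Bidder X 0.0 credits, Bidder B 0.0 credits, Bidder G 0.0 credits.

Sorted high to low: Bidder C 37.1 credits; Bidder N 18.9 credits; Bidder S 14.2 credits; Bidder G 13.5 credits; Bidder B 8.4 credits; Bidder X 7.8 credits.
Bidder C has the top bid and wins; the price is the second-highest bid, 18.9 credits.
Bidder C's payoff = 28.0 credits − 18.9 credits = 9.1 credits. All other bidders lose, so their payoff is 0.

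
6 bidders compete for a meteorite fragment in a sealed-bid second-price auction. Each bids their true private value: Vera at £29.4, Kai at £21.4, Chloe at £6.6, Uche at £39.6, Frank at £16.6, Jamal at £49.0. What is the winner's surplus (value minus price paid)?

Ranking the bids: Jamal £49.0 > Uche £39.6 > Vera £29.4 > Kai £21.4 > Frank £16.6 > Chloe £6.6.
Jamal wins with the top bid and pays the second-highest, £39.6.
Surplus = £49.0 − £39.6 = £9.4.

Surplus = £9.4.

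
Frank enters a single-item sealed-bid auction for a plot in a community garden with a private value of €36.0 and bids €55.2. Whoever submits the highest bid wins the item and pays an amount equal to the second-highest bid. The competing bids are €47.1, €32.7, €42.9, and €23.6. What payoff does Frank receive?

Highest competing bid: €47.1.
Frank's bid €55.2 is the highest overall, so Frank wins and pays the second-highest bid, €47.1.
Payoff = value − price = €36.0 − €47.1 = -€11.1.
Overbidding won the item at a price above value — truthful bidding would have avoided this loss.

-€11.1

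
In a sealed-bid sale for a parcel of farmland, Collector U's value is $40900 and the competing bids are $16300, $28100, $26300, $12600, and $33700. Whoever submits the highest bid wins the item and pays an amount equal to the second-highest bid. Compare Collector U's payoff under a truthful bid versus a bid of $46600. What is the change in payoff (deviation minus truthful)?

The highest competing bid is $33700.
Bidding truthfully at $40900: Collector U has the top bid, wins, and pays the second-highest bid $33700. Payoff = $40900 − $33700 = $7200.
Bidding $46600: Collector U has the top bid, wins, and pays the second-highest bid $33700. Payoff = $40900 − $33700 = $7200.
Change = $7200 − $7200 = $0.
The bid only affects whether you win, not the price — here both bids land on the same side of the top rival bid, so the deviation is payoff-neutral.

$0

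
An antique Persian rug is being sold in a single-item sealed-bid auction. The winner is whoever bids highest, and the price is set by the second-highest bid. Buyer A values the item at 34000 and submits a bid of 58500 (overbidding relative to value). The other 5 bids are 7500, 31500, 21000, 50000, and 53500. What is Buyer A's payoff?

Buyer A's payoff: -19500.

Highest competing bid: 53500.
Buyer A's bid 58500 is the highest overall, so Buyer A wins and pays the second-highest bid, 53500.
Payoff = value − price = 34000 − 53500 = -19500.
Overbidding won the item at a price above value — truthful bidding would have avoided this loss.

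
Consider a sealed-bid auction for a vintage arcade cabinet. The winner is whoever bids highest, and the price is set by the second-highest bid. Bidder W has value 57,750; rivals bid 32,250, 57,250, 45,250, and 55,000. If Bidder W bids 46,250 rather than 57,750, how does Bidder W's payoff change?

The highest competing bid is 57,250.
Bidding truthfully at 57,750: Bidder W has the top bid, wins, and pays the second-highest bid 57,250. Payoff = 57,750 − 57,250 = 500.
Bidding 46,250: the top bid is 57,250 (a rival), so Bidder W loses. Payoff = 0.
Change = 0 − 500 = -500.
Deviating from a truthful bid can only lose payoff in a second-price auction — never gain.

Payoff change: -500.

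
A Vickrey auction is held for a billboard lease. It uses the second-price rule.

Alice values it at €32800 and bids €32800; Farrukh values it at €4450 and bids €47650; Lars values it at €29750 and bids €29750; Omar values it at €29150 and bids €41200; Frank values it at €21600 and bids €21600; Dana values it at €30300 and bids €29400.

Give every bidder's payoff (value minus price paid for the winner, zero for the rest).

Payoffs: Alice €0, Farrukh -€36750, Lars €0, Omar €0, Frank €0, Dana €0.

Ranking the bids: Farrukh €47650 > Omar €41200 > Alice €32800 > Lars €29750 > Dana €29400 > Frank €21600.
Farrukh has the top bid and wins; the price is the second-highest bid, €41200.
Farrukh's payoff = €4450 − €41200 = -€36750. All other bidders lose, so their payoff is 0.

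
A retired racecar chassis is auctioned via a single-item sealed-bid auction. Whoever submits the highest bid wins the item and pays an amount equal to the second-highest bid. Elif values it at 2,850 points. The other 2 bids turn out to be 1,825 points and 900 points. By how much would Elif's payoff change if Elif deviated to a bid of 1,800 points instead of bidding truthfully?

The highest competing bid is 1,825 points.
Bidding truthfully at 2,850 points: Elif has the top bid, wins, and pays the second-highest bid 1,825 points. Payoff = 2,850 points − 1,825 points = 1,025 points.
Bidding 1,800 points: the top bid is 1,825 points (a rival), so Elif loses. Payoff = 0 points.
Change = 0 points − 1,025 points = -1,025 points.
This is the dominant-strategy logic: truthful bidding weakly beats any alternative.

Payoff change: -1,025 points.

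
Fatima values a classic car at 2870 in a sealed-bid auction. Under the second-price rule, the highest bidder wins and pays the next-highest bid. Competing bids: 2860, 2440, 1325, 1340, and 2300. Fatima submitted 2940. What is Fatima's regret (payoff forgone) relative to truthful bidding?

0

The highest competing bid is 2860.
Bidding truthfully at 2870: Fatima has the top bid, wins, and pays the second-highest bid 2860. Payoff = 2870 − 2860 = 10.
Bidding 2940: Fatima has the top bid, wins, and pays the second-highest bid 2860. Payoff = 2870 − 2860 = 10.
Regret = truthful payoff − actual payoff = 10 − 10 = 0.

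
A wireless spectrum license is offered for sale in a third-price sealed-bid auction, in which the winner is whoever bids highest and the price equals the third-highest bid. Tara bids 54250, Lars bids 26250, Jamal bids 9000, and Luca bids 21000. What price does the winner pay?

The winner pays 21000.

Ranking the bids: Tara 54250 > Lars 26250 > Luca 21000 > Jamal 9000.
Tara is the highest bidder, so Tara wins.
Under the third-price rule, the price is the third-highest bid: 21000.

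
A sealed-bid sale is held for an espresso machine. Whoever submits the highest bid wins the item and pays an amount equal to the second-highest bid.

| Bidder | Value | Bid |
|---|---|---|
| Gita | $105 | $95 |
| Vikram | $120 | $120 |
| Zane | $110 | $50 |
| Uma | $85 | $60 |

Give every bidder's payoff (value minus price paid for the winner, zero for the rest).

Gita $0, Vikram $25, Zane $0, Uma $0.

Ordered from highest: Vikram $120 > Gita $95 > Uma $60 > Zane $50.
Vikram has the top bid and wins; the price is the second-highest bid, $95.
Vikram's payoff = $120 − $95 = $25. All other bidders lose, so their payoff is 0.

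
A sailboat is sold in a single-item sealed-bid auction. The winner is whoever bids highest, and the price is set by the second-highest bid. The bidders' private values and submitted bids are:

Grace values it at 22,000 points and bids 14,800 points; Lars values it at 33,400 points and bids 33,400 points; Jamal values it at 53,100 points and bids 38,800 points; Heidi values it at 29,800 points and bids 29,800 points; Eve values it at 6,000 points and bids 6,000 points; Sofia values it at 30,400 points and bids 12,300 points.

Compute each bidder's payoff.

Ranking the bids: Jamal 38,800 points; Lars 33,400 points; Heidi 29,800 points; Grace 14,800 points; Sofia 12,300 points; Eve 6,000 points.
Jamal has the top bid and wins; the price is the second-highest bid, 33,400 points.
Jamal's payoff = 53,100 points − 33,400 points = 19,700 points. All other bidders lose, so their payoff is 0.

Payoffs: Grace 0 points, Lars 0 points, Jamal 19,700 points, Heidi 0 points, Eve 0 points, Sofia 0 points.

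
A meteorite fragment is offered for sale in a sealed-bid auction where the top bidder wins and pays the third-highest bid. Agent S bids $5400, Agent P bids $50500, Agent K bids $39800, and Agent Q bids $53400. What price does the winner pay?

$39800

Bids in descending order: Agent Q $53400 > Agent P $50500 > Agent K $39800 > Agent S $5400.
Agent Q is the highest bidder, so Agent Q wins.
Under the third-price rule, the price is the third-highest bid: $39800.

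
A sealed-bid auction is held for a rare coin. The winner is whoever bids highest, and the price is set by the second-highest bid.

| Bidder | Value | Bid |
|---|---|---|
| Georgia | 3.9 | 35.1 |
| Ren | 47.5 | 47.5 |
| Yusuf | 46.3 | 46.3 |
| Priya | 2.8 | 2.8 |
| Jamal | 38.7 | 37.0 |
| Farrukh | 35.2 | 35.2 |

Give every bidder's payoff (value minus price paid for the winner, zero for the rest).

Sorted high to low: Ren 47.5, then Yusuf 46.3, then Jamal 37.0, then Farrukh 35.2, then Georgia 35.1, then Priya 2.8.
Ren has the top bid and wins; the price is the second-highest bid, 46.3.
Ren's payoff = 47.5 − 46.3 = 1.2. All other bidders lose, so their payoff is 0.

Georgia 0.0, Ren 1.2, Yusuf 0.0, Priya 0.0, Jamal 0.0, Farrukh 0.0.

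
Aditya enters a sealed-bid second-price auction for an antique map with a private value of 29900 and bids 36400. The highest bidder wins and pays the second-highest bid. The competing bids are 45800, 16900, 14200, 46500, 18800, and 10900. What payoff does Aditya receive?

Payoff = 0.

Highest competing bid: 46500.
Aditya's bid 36400 is not the highest, so Aditya loses, pays nothing, and earns zero payoff.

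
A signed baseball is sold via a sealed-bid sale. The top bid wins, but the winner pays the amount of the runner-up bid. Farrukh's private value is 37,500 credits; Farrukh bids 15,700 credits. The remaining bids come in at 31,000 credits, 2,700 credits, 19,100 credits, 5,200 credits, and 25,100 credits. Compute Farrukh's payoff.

Farrukh's payoff: 0 credits.

Highest competing bid: 31,000 credits.
Farrukh's bid 15,700 credits is not the highest, so Farrukh loses, pays nothing, and earns zero payoff.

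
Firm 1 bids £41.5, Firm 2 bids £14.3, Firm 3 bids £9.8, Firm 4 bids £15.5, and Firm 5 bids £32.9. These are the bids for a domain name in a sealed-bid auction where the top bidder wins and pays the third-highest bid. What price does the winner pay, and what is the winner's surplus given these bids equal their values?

Sorted high to low: Firm 1 £41.5; Firm 5 £32.9; Firm 4 £15.5; Firm 2 £14.3; Firm 3 £9.8.
Firm 1 is the highest bidder, so Firm 1 wins.
Under the third-price rule, the price is the third-highest bid: £15.5.
Surplus = £41.5 − £15.5 = £26.0.

The winner pays £15.5 for a surplus of £26.0.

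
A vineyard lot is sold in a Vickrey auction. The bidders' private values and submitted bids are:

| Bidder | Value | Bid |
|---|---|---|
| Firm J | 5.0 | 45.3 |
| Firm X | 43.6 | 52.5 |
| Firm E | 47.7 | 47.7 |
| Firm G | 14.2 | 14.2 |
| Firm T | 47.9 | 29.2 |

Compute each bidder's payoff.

Bids in descending order: Firm X 52.5, then Firm E 47.7, then Firm J 45.3, then Firm T 29.2, then Firm G 14.2.
Firm X has the top bid and wins; the price is the second-highest bid, 47.7.
Firm X's payoff = 43.6 − 47.7 = -4.1. All other bidders lose, so their payoff is 0.

Payoffs: Firm J 0.0, Firm X -4.1, Firm E 0.0, Firm G 0.0, Firm T 0.0.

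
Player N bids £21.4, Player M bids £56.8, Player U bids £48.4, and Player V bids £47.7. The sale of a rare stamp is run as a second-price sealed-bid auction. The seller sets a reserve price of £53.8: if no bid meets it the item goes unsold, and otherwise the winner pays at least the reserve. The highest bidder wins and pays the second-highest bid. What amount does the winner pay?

Ranking the bids: Player M £56.8, then Player U £48.4, then Player V £47.7, then Player N £21.4.
Player M has the highest bid, so Player M wins.
The second-highest bid is £48.4, but the reserve £53.8 is higher, so the price is the reserve.

The winner pays £53.8.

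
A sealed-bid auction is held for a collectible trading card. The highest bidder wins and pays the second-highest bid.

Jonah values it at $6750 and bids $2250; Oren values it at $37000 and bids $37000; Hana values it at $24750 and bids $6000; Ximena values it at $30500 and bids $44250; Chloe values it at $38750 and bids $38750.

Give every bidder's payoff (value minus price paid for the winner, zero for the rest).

Payoffs: Jonah $0, Oren $0, Hana $0, Ximena -$8250, Chloe $0.

Bids in descending order: Ximena $44250 > Chloe $38750 > Oren $37000 > Hana $6000 > Jonah $2250.
Ximena has the top bid and wins; the price is the second-highest bid, $38750.
Ximena's payoff = $30500 − $38750 = -$8250. All other bidders lose, so their payoff is 0.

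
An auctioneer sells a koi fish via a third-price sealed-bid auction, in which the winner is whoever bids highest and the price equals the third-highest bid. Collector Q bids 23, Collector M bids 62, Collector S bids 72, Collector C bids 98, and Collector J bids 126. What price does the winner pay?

Price paid: 72.

Bids in descending order: Collector J 126, then Collector C 98, then Collector S 72, then Collector M 62, then Collector Q 23.
Collector J is the highest bidder, so Collector J wins.
Under the third-price rule, the price is the third-highest bid: 72.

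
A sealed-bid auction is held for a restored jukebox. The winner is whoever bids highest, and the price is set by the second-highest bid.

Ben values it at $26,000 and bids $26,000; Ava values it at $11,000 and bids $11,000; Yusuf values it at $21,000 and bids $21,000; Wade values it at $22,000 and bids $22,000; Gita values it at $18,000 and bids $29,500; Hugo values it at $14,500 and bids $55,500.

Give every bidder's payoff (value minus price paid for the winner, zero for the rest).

Bids in descending order: Hugo $55,500, then Gita $29,500, then Ben $26,000, then Wade $22,000, then Yusuf $21,000, then Ava $11,000.
Hugo has the top bid and wins; the price is the second-highest bid, $29,500.
Hugo's payoff = $14,500 − $29,500 = -$15,000. All other bidders lose, so their payoff is 0.

Payoffs: Ben $0, Ava $0, Yusuf $0, Wade $0, Gita $0, Hugo -$15,000.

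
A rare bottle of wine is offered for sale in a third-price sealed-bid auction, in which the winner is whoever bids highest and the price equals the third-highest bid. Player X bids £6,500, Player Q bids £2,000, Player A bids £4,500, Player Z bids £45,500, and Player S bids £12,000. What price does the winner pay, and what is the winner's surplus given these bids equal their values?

The winner pays £6,500 for a surplus of £39,000.

Ranking the bids: Player Z £45,500, then Player S £12,000, then Player X £6,500, then Player A £4,500, then Player Q £2,000.
Player Z is the highest bidder, so Player Z wins.
Under the third-price rule, the price is the third-highest bid: £6,500.
Surplus = £45,500 − £6,500 = £39,000.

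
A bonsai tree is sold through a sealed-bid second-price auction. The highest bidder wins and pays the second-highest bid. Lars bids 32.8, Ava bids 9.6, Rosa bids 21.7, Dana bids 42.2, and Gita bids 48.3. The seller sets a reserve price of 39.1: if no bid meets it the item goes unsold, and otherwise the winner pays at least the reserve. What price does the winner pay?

42.2

Sorted high to low: Gita 48.3; Dana 42.2; Lars 32.8; Rosa 21.7; Ava 9.6.
Gita has the highest bid, so Gita wins.
The second-highest bid is 42.2, which exceeds the reserve, so that sets the price.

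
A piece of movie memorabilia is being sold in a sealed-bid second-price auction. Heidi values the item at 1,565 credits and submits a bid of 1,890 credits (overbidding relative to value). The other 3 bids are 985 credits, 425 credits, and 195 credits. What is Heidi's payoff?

Highest competing bid: 985 credits.
Heidi's bid 1,890 credits is the highest overall, so Heidi wins and pays the second-highest bid, 985 credits.
Payoff = value − price = 1,565 credits − 985 credits = 580 credits.

Heidi's payoff: 580 credits.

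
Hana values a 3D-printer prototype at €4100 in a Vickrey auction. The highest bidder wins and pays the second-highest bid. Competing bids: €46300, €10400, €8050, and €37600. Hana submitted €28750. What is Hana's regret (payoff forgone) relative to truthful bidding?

The highest competing bid is €46300.
Bidding truthfully at €4100: the top bid is €46300 (a rival), so Hana loses. Payoff = €0.
Bidding €28750: the top bid is €46300 (a rival), so Hana loses. Payoff = €0.
Regret = truthful payoff − actual payoff = €0 − €0 = €0.

Regret: €0.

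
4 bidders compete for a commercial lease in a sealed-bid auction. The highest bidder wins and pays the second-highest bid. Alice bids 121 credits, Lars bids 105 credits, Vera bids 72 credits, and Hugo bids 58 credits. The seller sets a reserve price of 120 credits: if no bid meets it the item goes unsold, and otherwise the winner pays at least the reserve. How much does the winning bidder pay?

Ordered from highest: Alice 121 credits; Lars 105 credits; Vera 72 credits; Hugo 58 credits.
Alice has the highest bid, so Alice wins.
The second-highest bid is 105 credits, but the reserve 120 credits is higher, so the price is the reserve.

Price paid: 120 credits.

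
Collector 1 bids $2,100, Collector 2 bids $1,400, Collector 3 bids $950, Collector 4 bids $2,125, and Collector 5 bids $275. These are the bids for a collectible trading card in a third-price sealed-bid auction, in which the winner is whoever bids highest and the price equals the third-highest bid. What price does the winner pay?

Bids in descending order: Collector 4 $2,125; Collector 1 $2,100; Collector 2 $1,400; Collector 3 $950; Collector 5 $275.
Collector 4 is the highest bidder, so Collector 4 wins.
Under the third-price rule, the price is the third-highest bid: $1,400.

$1,400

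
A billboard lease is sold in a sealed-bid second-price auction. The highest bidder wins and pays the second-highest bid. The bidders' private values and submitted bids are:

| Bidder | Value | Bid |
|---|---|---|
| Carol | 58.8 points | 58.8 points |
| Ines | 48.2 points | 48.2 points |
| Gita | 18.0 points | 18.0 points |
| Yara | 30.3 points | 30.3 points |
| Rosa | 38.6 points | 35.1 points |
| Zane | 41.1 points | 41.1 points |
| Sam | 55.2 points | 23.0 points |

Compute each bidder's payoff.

Bids in descending order: Carol 58.8 points > Ines 48.2 points > Zane 41.1 points > Rosa 35.1 points > Yara 30.3 points > Sam 23.0 points > Gita 18.0 points.
Carol has the top bid and wins; the price is the second-highest bid, 48.2 points.
Carol's payoff = 58.8 points − 48.2 points = 10.6 points. All other bidders lose, so their payoff is 0.

Payoffs: Carol 10.6 points, Ines 0.0 points, Gita 0.0 points, Yara 0.0 points, Rosa 0.0 points, Zane 0.0 points, Sam 0.0 points.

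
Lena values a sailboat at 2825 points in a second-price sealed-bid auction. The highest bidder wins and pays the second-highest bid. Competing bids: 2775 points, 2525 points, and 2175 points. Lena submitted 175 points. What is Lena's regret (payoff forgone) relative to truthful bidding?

The highest competing bid is 2775 points.
Bidding truthfully at 2825 points: Lena has the top bid, wins, and pays the second-highest bid 2775 points. Payoff = 2825 points − 2775 points = 50 points.
Bidding 175 points: the top bid is 2775 points (a rival), so Lena loses. Payoff = 0 points.
Regret = truthful payoff − actual payoff = 50 points − 0 points = 50 points.
Deviating from a truthful bid can only lose payoff in a second-price auction — never gain.

50 points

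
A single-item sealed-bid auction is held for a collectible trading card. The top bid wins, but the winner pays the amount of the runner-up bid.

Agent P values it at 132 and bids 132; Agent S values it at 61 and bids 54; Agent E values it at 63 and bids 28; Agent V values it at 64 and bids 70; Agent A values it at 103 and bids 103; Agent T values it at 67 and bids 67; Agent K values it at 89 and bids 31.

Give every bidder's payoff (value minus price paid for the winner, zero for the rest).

Agent P 29, Agent S 0, Agent E 0, Agent V 0, Agent A 0, Agent T 0, Agent K 0.

Ordered from highest: Agent P 132, then Agent A 103, then Agent V 70, then Agent T 67, then Agent S 54, then Agent K 31, then Agent E 28.
Agent P has the top bid and wins; the price is the second-highest bid, 103.
Agent P's payoff = 132 − 103 = 29. All other bidders lose, so their payoff is 0.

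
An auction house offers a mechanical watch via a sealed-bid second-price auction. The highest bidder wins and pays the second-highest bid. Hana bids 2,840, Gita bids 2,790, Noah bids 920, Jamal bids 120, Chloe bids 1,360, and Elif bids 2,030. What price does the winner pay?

Price paid: 2,790.

Ranking the bids: Hana 2,840, then Gita 2,790, then Elif 2,030, then Chloe 1,360, then Noah 920, then Jamal 120.
Hana has the highest bid, so Hana wins.
The second-highest bid is 2,790, so that is what Hana pays.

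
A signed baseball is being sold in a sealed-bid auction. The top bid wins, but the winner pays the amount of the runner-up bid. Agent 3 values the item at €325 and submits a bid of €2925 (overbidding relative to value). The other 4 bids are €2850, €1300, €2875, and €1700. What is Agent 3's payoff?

Highest competing bid: €2875.
Agent 3's bid €2925 is the highest overall, so Agent 3 wins and pays the second-highest bid, €2875.
Payoff = value − price = €325 − €2875 = -€2550.
Overbidding won the item at a price above value — truthful bidding would have avoided this loss.

Payoff = -€2550.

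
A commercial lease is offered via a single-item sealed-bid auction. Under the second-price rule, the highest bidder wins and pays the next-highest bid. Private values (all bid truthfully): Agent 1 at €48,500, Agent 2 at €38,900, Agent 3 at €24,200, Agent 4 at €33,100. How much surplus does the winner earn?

€9,600

Ranking the bids: Agent 1 €48,500 > Agent 2 €38,900 > Agent 4 €33,100 > Agent 3 €24,200.
Agent 1 wins with the top bid and pays the second-highest, €38,900.
Surplus = €48,500 − €38,900 = €9,600.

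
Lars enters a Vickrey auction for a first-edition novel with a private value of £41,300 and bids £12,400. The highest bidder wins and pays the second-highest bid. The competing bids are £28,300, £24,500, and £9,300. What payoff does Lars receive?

Payoff = £0.

Highest competing bid: £28,300.
Lars's bid £12,400 is not the highest, so Lars loses, pays nothing, and earns zero payoff.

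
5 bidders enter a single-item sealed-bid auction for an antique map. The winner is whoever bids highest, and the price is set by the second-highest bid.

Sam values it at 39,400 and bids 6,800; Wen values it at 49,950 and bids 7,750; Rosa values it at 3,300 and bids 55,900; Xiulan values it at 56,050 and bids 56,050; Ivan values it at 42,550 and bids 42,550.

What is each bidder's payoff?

Sam 0, Wen 0, Rosa 0, Xiulan 150, Ivan 0.

Bids in descending order: Xiulan 56,050; Rosa 55,900; Ivan 42,550; Wen 7,750; Sam 6,800.
Xiulan has the top bid and wins; the price is the second-highest bid, 55,900.
Xiulan's payoff = 56,050 − 55,900 = 150. All other bidders lose, so their payoff is 0.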